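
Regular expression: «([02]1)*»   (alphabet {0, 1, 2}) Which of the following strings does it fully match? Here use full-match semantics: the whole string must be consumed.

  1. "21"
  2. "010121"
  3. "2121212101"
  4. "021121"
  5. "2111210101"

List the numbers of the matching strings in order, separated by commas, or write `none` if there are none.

1, 2, 3

1 → match
2 → match
3 → match
4 → no match
5 → no match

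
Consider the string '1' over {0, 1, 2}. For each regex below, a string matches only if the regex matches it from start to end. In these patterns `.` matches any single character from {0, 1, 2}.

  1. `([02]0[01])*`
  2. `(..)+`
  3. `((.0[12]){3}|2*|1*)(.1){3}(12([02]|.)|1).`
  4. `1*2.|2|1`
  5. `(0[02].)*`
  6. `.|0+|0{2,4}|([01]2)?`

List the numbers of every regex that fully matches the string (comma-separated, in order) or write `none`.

4, 6

1 → no match
2 → no match
3 → no match
4 → match
5 → no match
6 → match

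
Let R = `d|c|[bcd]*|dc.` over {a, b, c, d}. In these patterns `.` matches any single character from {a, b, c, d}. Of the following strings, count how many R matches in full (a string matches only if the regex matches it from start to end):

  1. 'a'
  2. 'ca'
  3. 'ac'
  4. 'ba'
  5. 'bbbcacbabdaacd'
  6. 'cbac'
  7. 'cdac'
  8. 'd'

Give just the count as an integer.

1 → no match
2 → no match
3 → no match
4 → no match
5 → no match
6 → no match
7 → no match
8 → match
Total matched: 1

1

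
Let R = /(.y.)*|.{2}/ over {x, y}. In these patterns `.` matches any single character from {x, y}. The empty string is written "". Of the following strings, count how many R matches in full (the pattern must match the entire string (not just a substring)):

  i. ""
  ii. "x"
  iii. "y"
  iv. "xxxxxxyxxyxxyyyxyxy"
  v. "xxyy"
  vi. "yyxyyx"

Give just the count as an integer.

2

i → match
ii → no match
iii → no match
iv → no match
v → no match
vi → match
Total matched: 2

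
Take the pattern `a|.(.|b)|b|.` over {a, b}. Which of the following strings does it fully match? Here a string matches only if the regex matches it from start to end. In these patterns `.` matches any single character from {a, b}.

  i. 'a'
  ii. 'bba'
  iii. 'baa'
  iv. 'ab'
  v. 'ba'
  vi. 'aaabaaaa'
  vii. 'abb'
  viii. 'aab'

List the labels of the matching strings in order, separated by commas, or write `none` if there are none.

i. 'a' → match
ii. 'bba' → no match
iii. 'baa' → no match
iv. 'ab' → match
v. 'ba' → match
vi. 'aaabaaaa' → no match
vii. 'abb' → no match
viii. 'aab' → no match

i, iv, v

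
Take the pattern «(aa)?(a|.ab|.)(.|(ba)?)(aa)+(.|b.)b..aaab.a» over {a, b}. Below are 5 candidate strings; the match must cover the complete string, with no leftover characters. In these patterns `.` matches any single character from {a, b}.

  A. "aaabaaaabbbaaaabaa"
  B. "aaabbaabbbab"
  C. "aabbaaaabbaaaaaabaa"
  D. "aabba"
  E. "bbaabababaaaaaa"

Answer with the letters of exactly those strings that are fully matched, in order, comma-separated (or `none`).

A

A → match
B → no match — must end with "a"
C → no match
D → no match
E → no match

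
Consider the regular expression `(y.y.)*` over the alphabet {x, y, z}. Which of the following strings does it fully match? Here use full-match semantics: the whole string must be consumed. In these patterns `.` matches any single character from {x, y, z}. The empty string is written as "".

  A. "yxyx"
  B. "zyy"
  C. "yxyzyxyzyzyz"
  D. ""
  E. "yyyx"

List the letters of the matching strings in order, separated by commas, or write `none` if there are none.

A. "yxyx" → match
B. "zyy" → no match
C. "yxyzyxyzyzyz" → match
D. "" → match
E. "yyyx" → match

A, C, D, E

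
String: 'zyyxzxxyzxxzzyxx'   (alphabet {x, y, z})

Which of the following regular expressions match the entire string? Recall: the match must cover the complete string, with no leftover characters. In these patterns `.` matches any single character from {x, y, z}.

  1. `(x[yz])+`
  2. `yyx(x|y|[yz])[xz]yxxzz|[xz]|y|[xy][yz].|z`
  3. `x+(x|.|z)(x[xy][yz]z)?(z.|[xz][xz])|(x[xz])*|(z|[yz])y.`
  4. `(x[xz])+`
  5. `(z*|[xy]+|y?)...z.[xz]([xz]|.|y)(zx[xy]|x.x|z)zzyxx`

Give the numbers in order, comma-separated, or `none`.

1 → no match — must start with 'x'
2 → no match
3 → no match
4 → no match — must start with 'x'
5 → match

5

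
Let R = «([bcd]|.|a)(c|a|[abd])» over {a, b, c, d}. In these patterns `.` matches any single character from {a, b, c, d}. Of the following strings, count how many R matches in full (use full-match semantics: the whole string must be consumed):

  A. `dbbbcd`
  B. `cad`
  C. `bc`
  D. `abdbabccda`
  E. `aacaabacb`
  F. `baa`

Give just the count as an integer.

1

A → no match
B → no match
C → match
D → no match
E → no match
F → no match
Total matched: 1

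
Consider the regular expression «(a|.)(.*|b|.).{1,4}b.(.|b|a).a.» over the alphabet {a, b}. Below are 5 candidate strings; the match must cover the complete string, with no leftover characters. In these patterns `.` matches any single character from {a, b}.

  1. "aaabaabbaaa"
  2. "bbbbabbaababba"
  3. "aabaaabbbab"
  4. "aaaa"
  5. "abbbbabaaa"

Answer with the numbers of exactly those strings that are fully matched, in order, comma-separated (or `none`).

1 → no match
2 → no match
3 → no match
4 → no match
5 → match

5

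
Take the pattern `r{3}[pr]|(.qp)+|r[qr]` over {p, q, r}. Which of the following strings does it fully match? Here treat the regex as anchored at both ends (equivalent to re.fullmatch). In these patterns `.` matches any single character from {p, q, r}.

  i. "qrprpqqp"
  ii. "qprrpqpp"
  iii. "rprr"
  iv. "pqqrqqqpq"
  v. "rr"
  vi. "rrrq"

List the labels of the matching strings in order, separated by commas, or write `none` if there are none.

i → no match
ii → no match
iii → no match
iv → no match
v → match
vi → no match

v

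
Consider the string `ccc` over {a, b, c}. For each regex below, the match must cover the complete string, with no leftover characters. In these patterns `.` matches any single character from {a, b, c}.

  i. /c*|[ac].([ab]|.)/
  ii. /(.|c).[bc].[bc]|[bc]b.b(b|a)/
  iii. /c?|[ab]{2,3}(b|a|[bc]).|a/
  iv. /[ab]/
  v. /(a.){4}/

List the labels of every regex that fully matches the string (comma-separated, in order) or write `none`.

i → match
ii → no match
iii → no match
iv → no match
v → no match — must start with `a`

i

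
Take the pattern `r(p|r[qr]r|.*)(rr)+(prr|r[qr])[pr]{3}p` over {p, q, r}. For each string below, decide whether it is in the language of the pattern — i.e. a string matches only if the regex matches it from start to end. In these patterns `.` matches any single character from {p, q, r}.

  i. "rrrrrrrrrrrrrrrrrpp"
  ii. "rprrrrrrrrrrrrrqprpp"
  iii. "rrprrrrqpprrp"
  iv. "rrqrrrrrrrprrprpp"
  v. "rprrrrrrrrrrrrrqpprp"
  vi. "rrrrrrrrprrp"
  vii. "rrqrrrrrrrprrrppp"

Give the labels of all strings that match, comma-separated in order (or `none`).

i → match
ii → match
iii → no match
iv → match
v → match
vi → match
vii → match

i, ii, iv, v, vi, vii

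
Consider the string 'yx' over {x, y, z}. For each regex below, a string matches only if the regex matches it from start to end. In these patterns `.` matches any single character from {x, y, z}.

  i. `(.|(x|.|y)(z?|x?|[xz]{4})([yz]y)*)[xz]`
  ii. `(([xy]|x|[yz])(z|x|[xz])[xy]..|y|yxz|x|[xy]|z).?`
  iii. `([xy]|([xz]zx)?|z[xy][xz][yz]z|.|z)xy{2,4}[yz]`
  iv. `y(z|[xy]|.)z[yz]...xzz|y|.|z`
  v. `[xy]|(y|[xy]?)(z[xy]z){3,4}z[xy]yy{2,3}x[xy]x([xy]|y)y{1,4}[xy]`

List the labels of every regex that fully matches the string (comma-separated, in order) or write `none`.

i → match
ii → match
iii → no match
iv → no match
v → no match

i, ii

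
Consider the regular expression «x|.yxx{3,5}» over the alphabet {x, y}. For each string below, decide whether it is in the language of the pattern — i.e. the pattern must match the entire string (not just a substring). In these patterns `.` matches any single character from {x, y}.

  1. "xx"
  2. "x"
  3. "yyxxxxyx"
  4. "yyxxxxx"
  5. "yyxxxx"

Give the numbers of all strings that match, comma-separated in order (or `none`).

2, 4, 5

1 → no match
2 → match
3 → no match
4 → match
5 → match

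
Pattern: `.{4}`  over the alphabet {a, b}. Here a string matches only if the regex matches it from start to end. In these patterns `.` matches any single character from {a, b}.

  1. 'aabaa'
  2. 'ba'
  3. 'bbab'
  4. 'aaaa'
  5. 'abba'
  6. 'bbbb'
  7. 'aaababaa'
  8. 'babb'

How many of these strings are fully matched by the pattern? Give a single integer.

5

1 → no match
2 → no match
3 → match
4 → match
5 → match
6 → match
7 → no match
8 → match
Total matched: 5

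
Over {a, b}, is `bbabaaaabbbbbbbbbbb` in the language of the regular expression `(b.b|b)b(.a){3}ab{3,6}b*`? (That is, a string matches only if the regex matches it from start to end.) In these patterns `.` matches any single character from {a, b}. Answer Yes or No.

No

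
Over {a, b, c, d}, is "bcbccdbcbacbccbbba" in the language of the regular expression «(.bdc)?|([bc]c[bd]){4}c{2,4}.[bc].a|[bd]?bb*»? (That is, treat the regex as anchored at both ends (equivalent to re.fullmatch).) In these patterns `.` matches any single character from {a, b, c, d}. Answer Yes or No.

No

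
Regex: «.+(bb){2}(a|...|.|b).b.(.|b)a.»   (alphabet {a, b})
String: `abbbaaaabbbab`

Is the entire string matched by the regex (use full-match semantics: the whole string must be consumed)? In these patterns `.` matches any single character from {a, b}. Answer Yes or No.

No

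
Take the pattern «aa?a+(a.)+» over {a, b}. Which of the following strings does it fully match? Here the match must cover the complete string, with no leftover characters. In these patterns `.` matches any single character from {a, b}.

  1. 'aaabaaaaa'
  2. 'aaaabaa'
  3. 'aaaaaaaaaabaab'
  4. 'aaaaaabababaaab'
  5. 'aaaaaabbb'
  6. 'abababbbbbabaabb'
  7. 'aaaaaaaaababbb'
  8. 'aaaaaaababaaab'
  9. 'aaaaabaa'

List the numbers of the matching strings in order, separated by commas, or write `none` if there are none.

1 → no match
2 → match
3 → no match
4 → match
5 → no match
6 → no match
7 → no match
8 → match
9 → match

2, 4, 8, 9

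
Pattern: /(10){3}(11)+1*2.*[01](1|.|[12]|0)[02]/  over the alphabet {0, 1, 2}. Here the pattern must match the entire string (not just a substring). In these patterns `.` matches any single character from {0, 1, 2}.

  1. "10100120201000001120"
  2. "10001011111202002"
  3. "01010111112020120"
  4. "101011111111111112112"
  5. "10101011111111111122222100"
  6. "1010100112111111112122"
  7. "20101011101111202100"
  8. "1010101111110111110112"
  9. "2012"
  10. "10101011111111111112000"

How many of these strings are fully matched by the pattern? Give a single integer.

1 → no match
2 → no match
3 → no match — must start with "10"
4 → no match
5 → match
6 → no match
7 → no match — must start with "10"
8 → no match
9. "2012" → no match — must start with "10"
10 → match
Total matched: 2

2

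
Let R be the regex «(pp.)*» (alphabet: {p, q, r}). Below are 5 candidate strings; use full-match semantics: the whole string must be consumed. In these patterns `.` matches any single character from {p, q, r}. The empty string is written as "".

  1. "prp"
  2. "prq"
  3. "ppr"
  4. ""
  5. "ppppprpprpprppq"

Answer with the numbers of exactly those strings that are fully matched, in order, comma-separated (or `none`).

3, 4, 5

1. "prp" → no match
2. "prq" → no match
3. "ppr" → match
4. "" → match
5 → match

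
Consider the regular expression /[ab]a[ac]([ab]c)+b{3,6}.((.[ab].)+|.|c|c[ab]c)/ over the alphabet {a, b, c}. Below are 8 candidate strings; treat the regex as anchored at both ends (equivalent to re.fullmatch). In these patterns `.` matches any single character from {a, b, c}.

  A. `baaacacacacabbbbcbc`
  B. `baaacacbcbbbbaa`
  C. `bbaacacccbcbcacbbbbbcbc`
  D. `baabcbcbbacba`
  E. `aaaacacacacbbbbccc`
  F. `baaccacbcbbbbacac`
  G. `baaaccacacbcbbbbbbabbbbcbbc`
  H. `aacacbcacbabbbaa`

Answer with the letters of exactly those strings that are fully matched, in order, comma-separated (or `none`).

B

A → no match
B → match
C → no match
D → no match
E → no match
F → no match
G → no match
H → no match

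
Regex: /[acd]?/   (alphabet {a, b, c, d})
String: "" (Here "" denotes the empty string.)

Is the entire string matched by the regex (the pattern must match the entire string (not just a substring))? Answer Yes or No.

Yes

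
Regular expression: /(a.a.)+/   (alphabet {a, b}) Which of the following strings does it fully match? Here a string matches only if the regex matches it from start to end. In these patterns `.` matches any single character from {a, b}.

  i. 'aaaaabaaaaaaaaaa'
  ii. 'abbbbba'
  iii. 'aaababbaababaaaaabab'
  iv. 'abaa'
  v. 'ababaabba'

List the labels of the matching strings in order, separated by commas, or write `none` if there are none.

i → match
ii → no match
iii → no match
iv → match
v → no match

i, iv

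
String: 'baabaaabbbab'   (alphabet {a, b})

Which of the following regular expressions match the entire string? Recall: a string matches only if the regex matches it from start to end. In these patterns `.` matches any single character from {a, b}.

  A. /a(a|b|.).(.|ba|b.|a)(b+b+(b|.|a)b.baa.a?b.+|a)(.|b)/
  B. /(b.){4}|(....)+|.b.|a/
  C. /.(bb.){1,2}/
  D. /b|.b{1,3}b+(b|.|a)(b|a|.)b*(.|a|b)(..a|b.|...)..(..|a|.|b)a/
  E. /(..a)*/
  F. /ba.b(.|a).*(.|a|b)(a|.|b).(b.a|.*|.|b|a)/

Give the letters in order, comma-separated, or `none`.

A → no match — must start with 'a'
B → match
C → no match
D → no match
E → no match
F → match

B, F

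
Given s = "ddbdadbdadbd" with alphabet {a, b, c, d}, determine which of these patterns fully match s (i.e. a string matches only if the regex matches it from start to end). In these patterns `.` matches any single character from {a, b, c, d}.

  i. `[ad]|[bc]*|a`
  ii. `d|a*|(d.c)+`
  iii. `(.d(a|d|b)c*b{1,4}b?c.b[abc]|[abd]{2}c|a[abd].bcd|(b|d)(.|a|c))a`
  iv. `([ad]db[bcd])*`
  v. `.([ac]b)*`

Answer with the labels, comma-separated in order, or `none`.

iv

i → no match
ii → no match
iii → no match — must end with "a"
iv → match
v → no match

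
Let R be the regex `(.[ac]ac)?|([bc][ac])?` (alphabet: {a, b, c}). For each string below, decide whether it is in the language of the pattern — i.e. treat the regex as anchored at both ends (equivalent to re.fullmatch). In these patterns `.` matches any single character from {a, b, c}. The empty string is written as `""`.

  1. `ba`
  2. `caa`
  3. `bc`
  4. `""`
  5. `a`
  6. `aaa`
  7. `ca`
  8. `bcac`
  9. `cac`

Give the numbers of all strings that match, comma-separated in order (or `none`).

1, 3, 4, 7, 8

1 → match
2 → no match
3 → match
4 → match
5 → no match
6 → no match
7 → match
8 → match
9 → no match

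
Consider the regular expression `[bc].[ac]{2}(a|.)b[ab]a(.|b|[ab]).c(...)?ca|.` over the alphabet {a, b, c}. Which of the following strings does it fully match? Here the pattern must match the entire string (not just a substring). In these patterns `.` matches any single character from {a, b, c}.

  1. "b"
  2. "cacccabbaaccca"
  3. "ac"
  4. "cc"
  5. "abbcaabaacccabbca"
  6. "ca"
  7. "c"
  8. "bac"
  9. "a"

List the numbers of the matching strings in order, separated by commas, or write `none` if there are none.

1 → match
2 → no match
3 → no match
4 → no match
5 → no match
6 → no match
7 → match
8 → no match
9 → match

1, 7, 9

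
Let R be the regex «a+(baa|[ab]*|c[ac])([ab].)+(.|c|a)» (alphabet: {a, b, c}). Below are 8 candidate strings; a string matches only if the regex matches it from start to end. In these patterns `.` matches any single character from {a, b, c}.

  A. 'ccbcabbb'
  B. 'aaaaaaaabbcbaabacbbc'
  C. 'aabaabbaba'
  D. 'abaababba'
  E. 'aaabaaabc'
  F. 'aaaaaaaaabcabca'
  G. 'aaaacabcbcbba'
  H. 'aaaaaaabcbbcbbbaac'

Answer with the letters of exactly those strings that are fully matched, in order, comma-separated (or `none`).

A → no match — must start with 'a'
B → match
C → match
D → match
E → match
F → no match
G → match
H → no match

B, C, D, E, G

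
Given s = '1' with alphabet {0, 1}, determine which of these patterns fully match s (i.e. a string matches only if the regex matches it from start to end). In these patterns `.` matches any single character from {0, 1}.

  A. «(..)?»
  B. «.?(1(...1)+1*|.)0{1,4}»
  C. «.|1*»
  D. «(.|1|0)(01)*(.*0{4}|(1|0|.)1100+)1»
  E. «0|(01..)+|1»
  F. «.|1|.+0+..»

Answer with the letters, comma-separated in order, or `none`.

C, E, F

A → no match
B → no match — must end with '0'
C → match
D → no match — must end with '01'
E → match
F → match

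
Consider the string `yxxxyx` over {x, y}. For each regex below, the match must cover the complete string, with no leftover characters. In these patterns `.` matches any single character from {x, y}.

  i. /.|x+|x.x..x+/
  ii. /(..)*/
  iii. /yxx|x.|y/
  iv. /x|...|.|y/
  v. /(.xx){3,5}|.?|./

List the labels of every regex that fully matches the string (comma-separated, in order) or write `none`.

ii

i → no match
ii → match
iii → no match
iv → no match
v → no match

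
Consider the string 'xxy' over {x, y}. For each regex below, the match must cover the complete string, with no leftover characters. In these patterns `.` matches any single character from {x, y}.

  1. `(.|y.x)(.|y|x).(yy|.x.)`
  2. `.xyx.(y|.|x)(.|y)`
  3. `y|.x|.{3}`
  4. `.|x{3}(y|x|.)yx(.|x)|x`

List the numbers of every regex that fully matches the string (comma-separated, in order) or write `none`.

3

1 → no match
2 → no match
3 → match
4 → no match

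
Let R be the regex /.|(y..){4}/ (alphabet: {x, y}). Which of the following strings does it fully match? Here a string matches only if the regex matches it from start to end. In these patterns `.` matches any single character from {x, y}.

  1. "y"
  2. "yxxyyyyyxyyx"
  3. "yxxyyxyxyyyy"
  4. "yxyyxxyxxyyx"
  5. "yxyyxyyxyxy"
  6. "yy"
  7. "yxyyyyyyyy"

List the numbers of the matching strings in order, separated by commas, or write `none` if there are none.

1 → match
2 → match
3 → match
4 → match
5 → no match
6 → no match
7 → no match

1, 2, 3, 4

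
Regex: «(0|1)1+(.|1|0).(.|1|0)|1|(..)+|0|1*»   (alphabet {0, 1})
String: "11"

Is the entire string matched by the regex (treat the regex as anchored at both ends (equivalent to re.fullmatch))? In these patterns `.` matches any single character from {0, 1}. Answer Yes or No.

Yes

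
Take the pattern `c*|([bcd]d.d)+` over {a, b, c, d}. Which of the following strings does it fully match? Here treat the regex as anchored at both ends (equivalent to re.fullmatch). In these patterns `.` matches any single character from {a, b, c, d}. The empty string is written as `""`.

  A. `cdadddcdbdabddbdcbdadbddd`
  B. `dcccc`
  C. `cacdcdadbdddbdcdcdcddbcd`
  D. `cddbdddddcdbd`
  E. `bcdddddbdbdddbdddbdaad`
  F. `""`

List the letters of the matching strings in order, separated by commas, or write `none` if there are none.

A → no match
B → no match
C → no match
D → no match
E → no match
F → match

F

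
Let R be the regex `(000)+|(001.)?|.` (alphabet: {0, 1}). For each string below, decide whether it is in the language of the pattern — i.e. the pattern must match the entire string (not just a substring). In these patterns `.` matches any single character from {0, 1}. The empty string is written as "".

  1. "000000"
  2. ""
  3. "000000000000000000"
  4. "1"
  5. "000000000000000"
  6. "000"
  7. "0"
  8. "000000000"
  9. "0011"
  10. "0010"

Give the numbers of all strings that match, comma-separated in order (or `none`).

1 → match
2 → match
3 → match
4 → match
5 → match
6 → match
7 → match
8 → match
9 → match
10 → match

1, 2, 3, 4, 5, 6, 7, 8, 9, 10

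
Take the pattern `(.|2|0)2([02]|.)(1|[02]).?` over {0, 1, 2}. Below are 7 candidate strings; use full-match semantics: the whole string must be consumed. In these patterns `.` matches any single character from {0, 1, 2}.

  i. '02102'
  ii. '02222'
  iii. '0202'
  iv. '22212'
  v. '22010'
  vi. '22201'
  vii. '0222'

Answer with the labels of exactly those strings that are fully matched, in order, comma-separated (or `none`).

i → match
ii → match
iii → match
iv → match
v → match
vi → match
vii → match

i, ii, iii, iv, v, vi, vii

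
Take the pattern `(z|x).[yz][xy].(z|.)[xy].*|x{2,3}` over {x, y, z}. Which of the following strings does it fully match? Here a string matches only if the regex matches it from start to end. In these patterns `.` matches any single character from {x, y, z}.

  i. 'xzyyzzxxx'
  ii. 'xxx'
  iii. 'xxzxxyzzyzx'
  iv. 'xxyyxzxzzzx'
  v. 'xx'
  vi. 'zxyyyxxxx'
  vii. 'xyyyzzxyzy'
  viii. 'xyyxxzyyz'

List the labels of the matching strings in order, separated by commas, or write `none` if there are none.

i, ii, iv, v, vi, vii, viii

i. 'xzyyzzxxx' → match
ii. 'xxx' → match
iii. 'xxzxxyzzyzx' → no match
iv. 'xxyyxzxzzzx' → match
v. 'xx' → match
vi. 'zxyyyxxxx' → match
vii. 'xyyyzzxyzy' → match
viii. 'xyyxxzyyz' → match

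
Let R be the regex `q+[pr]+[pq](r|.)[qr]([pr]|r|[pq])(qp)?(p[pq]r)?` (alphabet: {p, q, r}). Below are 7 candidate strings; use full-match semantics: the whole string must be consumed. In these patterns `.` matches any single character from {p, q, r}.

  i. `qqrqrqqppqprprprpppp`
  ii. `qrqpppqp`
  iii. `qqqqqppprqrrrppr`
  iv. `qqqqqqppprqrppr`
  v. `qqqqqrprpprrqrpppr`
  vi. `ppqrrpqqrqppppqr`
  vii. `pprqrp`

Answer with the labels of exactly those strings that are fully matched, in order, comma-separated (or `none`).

iii, iv

i → no match
ii. `qrqpppqp` → no match
iii → match
iv → match
v → no match
vi → no match — must start with `q`
vii. `pprqrp` → no match — must start with `q`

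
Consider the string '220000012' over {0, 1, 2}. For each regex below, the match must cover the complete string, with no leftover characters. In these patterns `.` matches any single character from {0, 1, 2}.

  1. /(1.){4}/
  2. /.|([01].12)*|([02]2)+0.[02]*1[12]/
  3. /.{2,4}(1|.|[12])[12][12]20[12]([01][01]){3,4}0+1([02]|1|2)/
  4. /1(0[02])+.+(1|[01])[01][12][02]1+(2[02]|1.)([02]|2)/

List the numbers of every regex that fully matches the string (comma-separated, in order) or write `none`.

2

1 → no match — must start with '1'
2 → match
3 → no match
4 → no match — must start with '10'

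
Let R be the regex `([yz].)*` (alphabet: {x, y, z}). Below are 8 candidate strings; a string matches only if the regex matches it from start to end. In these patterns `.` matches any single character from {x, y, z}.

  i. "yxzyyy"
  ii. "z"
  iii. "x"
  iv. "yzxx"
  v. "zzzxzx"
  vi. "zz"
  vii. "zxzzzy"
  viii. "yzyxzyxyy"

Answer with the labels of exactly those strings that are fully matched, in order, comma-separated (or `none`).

i → match
ii → no match
iii → no match
iv → no match
v → match
vi → match
vii → match
viii → no match

i, v, vi, vii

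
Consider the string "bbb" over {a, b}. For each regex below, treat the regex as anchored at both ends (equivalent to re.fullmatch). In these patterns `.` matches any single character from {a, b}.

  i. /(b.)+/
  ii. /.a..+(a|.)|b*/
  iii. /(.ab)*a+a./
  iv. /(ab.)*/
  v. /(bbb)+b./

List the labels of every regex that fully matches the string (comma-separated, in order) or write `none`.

i → no match
ii → match
iii → no match
iv → no match
v → no match

ii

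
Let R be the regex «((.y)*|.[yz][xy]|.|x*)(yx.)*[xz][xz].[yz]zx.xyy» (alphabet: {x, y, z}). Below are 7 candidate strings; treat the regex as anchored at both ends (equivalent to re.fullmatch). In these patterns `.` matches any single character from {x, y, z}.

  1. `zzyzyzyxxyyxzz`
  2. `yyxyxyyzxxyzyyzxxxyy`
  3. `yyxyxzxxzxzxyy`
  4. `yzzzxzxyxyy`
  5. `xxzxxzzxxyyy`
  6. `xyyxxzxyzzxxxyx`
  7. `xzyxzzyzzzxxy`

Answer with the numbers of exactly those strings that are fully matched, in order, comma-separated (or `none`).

none

1 → no match — must end with `xyy`
2 → no match
3 → no match
4 → no match
5 → no match — must end with `xyy`
6 → no match — must end with `xyy`
7 → no match — must end with `xyy`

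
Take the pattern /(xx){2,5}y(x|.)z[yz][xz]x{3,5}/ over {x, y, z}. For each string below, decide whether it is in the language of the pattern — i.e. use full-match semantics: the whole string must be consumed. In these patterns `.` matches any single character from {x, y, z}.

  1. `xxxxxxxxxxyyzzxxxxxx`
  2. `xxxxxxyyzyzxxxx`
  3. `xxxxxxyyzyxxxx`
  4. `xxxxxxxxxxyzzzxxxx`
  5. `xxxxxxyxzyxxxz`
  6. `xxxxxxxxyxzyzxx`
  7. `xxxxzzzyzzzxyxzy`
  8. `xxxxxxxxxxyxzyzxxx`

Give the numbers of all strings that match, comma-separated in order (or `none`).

1, 2, 3, 4, 8

1 → match
2 → match
3 → match
4 → match
5 → no match — must end with `x`
6 → no match
7 → no match — must end with `x`
8 → match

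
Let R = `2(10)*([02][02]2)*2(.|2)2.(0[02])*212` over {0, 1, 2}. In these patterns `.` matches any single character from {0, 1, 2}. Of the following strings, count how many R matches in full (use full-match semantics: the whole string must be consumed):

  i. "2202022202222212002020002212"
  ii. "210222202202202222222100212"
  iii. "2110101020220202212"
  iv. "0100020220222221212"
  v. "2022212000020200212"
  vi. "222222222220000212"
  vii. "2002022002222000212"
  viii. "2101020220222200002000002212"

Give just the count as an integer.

i → match
ii → match
iii → no match
iv → no match — must start with "2"
v → match
vi → match
vii → match
viii → match
Total matched: 6

6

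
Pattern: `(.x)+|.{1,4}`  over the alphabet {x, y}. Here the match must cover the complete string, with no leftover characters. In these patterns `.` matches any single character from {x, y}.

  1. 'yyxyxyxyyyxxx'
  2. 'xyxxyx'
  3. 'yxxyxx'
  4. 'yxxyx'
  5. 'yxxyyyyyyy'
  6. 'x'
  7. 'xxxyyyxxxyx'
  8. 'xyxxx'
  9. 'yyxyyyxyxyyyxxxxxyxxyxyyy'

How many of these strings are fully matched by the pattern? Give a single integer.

1 → no match
2 → no match
3 → no match
4 → no match
5 → no match
6 → match
7 → no match
8 → no match
9 → no match
Total matched: 1

1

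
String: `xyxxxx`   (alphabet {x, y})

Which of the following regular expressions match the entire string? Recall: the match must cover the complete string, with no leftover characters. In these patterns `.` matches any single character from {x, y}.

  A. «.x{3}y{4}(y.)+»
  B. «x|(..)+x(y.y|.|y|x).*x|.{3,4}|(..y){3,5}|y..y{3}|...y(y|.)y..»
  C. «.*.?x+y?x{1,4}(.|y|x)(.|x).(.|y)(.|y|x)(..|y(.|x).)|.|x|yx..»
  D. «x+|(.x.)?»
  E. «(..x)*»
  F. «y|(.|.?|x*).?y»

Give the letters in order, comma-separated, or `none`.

A → no match
B → match
C → no match
D → no match
E → match
F → no match — must end with `y`

B, E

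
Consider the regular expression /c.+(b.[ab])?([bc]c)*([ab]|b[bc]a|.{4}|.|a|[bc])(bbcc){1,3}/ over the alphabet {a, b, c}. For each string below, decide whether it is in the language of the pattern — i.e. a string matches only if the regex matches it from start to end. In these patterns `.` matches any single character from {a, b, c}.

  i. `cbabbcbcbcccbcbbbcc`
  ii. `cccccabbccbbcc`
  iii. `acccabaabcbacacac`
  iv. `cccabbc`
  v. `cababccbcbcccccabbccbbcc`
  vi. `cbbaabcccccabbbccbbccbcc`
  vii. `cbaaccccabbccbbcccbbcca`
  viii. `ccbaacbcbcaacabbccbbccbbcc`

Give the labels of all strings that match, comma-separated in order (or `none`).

i → match
ii → match
iii → no match — must start with `c`
iv → no match — must end with `bbcc`
v → match
vi → no match — must end with `bbcc`
vii → no match — must end with `bbcc`
viii → match

i, ii, v, viii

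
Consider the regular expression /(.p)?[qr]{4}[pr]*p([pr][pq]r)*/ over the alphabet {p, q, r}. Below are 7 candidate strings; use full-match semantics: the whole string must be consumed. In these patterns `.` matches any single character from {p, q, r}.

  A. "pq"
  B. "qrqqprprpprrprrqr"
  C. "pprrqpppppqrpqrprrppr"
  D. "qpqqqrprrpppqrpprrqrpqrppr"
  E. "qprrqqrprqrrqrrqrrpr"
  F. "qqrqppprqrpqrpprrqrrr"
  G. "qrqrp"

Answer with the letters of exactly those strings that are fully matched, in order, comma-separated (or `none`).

A → no match
B → match
C → no match
D → match
E → match
F → no match
G → match

B, D, E, G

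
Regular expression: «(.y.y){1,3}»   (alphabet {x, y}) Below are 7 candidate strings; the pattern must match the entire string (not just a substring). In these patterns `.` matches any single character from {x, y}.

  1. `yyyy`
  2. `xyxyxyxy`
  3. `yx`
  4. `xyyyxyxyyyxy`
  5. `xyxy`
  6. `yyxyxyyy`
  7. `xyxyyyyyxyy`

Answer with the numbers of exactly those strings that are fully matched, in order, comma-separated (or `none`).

1 → match
2 → match
3 → no match — must end with `y`
4 → match
5 → match
6 → match
7 → no match

1, 2, 4, 5, 6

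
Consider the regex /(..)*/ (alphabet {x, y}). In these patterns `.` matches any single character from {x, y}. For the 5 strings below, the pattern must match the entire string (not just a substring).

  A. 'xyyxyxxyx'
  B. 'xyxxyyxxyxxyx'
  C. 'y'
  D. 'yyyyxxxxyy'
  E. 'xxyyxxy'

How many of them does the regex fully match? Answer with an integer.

1

A. 'xyyxyxxyx' → no match
B → no match
C. 'y' → no match
D. 'yyyyxxxxyy' → match
E. 'xxyyxxy' → no match
Total matched: 1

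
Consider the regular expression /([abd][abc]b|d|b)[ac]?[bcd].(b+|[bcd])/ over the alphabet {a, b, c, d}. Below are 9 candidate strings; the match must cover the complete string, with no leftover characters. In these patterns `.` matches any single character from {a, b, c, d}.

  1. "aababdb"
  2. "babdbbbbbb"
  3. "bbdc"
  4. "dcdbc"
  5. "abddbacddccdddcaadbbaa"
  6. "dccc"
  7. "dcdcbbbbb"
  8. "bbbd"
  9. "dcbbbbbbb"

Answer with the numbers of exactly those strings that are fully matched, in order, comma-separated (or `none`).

1 → match
2 → match
3 → match
4 → match
5 → no match
6 → match
7 → match
8 → match
9 → match

1, 2, 3, 4, 6, 7, 8, 9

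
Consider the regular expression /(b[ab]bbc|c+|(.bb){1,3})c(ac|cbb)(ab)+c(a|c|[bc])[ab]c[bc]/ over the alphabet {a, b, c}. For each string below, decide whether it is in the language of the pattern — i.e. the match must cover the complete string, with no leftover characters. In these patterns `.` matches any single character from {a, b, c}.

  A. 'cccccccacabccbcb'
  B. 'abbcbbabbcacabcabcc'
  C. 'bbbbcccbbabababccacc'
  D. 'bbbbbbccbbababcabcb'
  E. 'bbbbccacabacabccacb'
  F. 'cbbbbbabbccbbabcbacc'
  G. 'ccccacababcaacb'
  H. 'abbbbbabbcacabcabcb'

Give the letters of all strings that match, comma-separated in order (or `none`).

A → match
B → match
C → match
D → match
E → no match
F → match
G → match
H → match

A, B, C, D, F, G, H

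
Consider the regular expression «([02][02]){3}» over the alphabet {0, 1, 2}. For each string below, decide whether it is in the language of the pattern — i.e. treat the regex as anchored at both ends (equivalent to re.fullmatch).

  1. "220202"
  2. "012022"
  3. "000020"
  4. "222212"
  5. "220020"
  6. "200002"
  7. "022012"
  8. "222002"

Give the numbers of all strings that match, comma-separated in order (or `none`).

1 → match
2 → no match
3 → match
4 → no match
5 → match
6 → match
7 → no match
8 → match

1, 3, 5, 6, 8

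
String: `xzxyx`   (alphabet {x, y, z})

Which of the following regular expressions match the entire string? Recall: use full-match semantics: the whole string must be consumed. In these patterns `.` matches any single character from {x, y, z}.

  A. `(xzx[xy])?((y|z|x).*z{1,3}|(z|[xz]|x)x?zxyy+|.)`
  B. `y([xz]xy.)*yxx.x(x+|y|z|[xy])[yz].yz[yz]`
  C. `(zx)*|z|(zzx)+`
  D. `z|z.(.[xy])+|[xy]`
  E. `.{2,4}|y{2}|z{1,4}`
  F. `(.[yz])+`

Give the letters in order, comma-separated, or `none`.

A → match
B → no match — must start with `y`
C → no match
D → no match
E → no match
F → no match

A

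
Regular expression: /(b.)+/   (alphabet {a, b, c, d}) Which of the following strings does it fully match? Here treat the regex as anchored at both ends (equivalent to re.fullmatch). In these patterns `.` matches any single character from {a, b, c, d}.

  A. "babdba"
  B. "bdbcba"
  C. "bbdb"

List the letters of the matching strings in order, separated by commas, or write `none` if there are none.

A → match
B → match
C → no match

A, B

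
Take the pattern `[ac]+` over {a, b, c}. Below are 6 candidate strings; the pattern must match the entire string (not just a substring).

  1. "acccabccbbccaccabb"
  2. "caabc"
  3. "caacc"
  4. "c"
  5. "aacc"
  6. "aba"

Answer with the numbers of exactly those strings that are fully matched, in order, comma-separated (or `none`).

3, 4, 5

1 → no match
2. "caabc" → no match
3. "caacc" → match
4. "c" → match
5. "aacc" → match
6. "aba" → no match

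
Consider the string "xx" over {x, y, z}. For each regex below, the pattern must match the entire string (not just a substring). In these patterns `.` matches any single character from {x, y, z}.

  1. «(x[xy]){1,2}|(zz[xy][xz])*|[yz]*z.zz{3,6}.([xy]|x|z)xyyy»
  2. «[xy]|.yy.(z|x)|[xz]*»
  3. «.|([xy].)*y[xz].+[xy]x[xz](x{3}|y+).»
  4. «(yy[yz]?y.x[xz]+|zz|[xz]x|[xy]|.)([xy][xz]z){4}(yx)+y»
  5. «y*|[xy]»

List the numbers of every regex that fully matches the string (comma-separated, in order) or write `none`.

1 → match
2 → match
3 → no match
4 → no match — must end with "yxy"
5 → no match

1, 2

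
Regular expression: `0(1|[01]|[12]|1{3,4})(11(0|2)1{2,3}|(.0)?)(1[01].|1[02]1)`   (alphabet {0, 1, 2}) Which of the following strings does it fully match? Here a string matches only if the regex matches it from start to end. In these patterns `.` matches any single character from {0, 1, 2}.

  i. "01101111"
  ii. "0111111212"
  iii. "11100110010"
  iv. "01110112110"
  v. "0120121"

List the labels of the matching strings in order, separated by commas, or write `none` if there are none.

v

i. "01101111" → no match
ii. "0111111212" → no match
iii. "11100110010" → no match — must start with "0"
iv. "01110112110" → no match
v. "0120121" → match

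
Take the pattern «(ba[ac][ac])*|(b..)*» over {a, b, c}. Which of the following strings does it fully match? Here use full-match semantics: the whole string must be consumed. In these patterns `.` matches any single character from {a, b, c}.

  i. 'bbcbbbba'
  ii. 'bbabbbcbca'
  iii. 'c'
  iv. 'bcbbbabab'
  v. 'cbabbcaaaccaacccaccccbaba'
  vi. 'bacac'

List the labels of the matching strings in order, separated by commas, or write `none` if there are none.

iv

i → no match
ii → no match
iii → no match
iv → match
v → no match
vi → no match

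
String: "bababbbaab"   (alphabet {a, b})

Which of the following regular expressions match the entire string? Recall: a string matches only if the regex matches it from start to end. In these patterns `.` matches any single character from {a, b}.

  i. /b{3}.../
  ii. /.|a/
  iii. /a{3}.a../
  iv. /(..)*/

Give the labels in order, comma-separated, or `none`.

i → no match
ii → no match
iii → no match — must start with "a"
iv → match

iv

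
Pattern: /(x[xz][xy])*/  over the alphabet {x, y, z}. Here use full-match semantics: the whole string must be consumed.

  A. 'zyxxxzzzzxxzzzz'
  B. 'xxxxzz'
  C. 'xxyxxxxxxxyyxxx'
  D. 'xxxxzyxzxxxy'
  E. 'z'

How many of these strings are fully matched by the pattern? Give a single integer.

1

A → no match
B. 'xxxxzz' → no match
C → no match
D. 'xxxxzyxzxxxy' → match
E. 'z' → no match
Total matched: 1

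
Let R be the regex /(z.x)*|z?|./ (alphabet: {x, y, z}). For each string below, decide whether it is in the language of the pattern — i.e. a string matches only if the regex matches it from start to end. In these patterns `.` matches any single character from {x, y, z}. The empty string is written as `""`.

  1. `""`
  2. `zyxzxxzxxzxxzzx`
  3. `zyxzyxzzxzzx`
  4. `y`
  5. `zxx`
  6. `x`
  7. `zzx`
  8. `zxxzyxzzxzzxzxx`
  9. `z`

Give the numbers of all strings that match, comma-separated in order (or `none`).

1. `""` → match
2 → match
3. `zyxzyxzzxzzx` → match
4. `y` → match
5. `zxx` → match
6. `x` → match
7. `zzx` → match
8 → match
9. `z` → match

1, 2, 3, 4, 5, 6, 7, 8, 9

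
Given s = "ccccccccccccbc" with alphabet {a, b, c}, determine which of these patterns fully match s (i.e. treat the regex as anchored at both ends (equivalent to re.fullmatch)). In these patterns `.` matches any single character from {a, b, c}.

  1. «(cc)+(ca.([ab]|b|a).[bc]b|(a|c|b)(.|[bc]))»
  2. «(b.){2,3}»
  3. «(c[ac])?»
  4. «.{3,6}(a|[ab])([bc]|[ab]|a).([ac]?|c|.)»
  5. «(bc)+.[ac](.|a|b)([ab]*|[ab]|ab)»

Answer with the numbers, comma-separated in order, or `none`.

1

1 → match
2 → no match — must start with "b"
3 → no match
4 → no match
5 → no match — must start with "bc"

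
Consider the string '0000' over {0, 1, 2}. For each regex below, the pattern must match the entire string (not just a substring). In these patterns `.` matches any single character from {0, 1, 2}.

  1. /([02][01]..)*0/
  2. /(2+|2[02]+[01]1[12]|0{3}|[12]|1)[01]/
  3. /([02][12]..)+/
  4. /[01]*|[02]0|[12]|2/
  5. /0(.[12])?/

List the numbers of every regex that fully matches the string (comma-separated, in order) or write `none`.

1 → no match
2 → match
3 → no match
4 → match
5 → no match

2, 4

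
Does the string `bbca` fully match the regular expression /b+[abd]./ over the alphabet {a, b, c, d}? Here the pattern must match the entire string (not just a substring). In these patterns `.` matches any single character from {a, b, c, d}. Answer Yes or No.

No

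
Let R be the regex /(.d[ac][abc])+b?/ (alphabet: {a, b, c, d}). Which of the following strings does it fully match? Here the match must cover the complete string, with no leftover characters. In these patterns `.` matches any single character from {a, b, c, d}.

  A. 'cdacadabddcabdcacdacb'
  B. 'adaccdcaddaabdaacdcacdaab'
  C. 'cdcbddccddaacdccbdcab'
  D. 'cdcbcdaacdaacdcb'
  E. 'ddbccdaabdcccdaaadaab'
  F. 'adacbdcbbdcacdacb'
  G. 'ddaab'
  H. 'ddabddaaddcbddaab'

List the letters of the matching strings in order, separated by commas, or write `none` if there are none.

A, B, C, D, F, G, H

A → match
B → match
C → match
D → match
E → no match
F → match
G → match
H → match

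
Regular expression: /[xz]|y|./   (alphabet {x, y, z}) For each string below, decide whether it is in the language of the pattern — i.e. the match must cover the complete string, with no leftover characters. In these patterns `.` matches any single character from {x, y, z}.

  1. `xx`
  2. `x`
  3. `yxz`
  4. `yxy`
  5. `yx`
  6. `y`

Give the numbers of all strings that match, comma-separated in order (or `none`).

1. `xx` → no match
2. `x` → match
3. `yxz` → no match
4. `yxy` → no match
5. `yx` → no match
6. `y` → match

2, 6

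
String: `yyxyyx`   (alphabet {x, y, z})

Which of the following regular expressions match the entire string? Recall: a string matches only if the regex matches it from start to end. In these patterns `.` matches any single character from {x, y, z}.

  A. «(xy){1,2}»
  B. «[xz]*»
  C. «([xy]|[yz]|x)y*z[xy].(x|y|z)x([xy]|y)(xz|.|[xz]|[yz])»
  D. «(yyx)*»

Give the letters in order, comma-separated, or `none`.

D

A → no match — must start with `xy`
B → no match
C → no match
D → match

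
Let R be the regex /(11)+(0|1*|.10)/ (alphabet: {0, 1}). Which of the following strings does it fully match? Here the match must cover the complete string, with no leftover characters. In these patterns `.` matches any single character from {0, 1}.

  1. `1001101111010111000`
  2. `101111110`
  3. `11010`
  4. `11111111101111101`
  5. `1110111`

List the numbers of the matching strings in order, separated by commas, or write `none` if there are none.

3

1 → no match — must start with `11`
2 → no match — must start with `11`
3 → match
4 → no match
5 → no match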